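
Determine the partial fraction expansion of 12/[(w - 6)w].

12/(w - 6)w = α/(w - 6) + β/w. α = 12/(6 - 0) = 2, β = 12/(0 - 6) = -2
Result: 2/(w - 6) - 2/w


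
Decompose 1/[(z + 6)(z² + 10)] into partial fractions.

Cover-up at z = -6: A = 1/((-6)² + 10) = 1/46. Then B = -A = -1/46, C = -A·(0 - 6) = 3/23
Result: (1/46)/(z + 6) - ((1/46)z - 3/23)/(z² + 10)


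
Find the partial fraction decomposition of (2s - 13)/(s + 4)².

(2s - 13) = α(s + 4) + β. At s = -4: β = 2·(-4) - 13 = -21. Coeff of s: α = 2
Result: 2/(s + 4) - 21/(s + 4)²


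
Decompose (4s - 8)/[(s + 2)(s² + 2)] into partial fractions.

At s=-2: α = (4·(-2) - 8)/((-2)² + 2) = -8/3. β = -α = 8/3, γ = 4 - (-2)·α = -4/3
Result: (-8/3)/(s + 2) + ((8/3)s - 4/3)/(s² + 2)


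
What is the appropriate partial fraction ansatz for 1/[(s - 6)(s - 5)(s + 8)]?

Three distinct linear factors: α/(s - 6) + β/(s - 5) + γ/(s + 8)


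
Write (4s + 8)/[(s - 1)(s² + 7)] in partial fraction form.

At s=1: A = (4·1 + 8)/(1² + 7) = 3/2. B = -A = -3/2, C = 4 - 1·A = 5/2
Result: (3/2)/(s - 1) - ((3/2)s - 5/2)/(s² + 7)


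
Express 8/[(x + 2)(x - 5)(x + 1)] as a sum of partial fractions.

Using cover-up method: α = 8/7, β = 4/21, γ = -4/3
Result: (8/7)/(x + 2) + (4/21)/(x - 5) - (4/3)/(x + 1)


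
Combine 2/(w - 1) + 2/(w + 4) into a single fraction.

Common denominator (w - 1)(w + 4). Numerator: 2(w + 4) + 2(w - 1) = (2w + 8) + (2w - 2) = 4w + 6
Result: (4w + 6)/[(w - 1)(w + 4)]


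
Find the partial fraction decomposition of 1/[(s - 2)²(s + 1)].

Cover-up at s=-1: C = 1/(-1 - 2)² = 1/9. Cover-up at s=2: B = 1/(2 + 1) = 1/3. Comparing s² coeff: A = -C = -1/9
Result: (-1/9)/(s - 2) + (1/3)/(s - 2)² + (1/9)/(s + 1)


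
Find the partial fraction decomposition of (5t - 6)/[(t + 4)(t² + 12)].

At t=-4: α = (5·(-4) - 6)/((-4)² + 12) = -13/14. β = -α = 13/14, γ = 5 - (-4)·α = 9/7
Result: (-13/14)/(t + 4) + ((13/14)t + 9/7)/(t² + 12)


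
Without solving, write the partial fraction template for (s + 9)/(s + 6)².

Repeated linear factor: A/(s + 6) + B/(s + 6)²


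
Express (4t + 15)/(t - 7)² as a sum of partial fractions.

(4t + 15) = α(t - 7) + β. At t = 7: β = 4·7 + 15 = 43. Coeff of t: α = 4
Result: 4/(t - 7) + 43/(t - 7)²


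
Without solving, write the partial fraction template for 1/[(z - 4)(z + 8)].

Distinct linear factors: P/(z - 4) + Q/(z + 8)


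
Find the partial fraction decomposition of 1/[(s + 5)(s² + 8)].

Cover-up at s = -5: P = 1/((-5)² + 8) = 1/33. Then Q = -P = -1/33, R = -P·(0 - 5) = 5/33
Result: (1/33)/(s + 5) - ((1/33)s - 5/33)/(s² + 8)


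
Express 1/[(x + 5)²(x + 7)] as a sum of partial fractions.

Cover-up at x=-7: γ = 1/(-7 + 5)² = 1/4. Cover-up at x=-5: β = 1/(-5 + 7) = 1/2. Comparing x² coeff: α = -γ = -1/4
Result: (-1/4)/(x + 5) + (1/2)/(x + 5)² + (1/4)/(x + 7)


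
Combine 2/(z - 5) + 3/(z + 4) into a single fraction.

Common denominator (z - 5)(z + 4). Numerator: 2(z + 4) + 3(z - 5) = (2z + 8) + (3z - 15) = 5z - 7
Result: (5z - 7)/[(z - 5)(z + 4)]


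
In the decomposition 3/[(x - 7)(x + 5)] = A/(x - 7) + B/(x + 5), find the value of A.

Cover-up at x = 7: A = 3/(7 + 5) = 3/12 = 1/4


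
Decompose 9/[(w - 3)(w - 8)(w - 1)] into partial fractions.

Using cover-up method: α = -9/10, β = 9/35, γ = 9/14
Result: (-9/10)/(w - 3) + (9/35)/(w - 8) + (9/14)/(w - 1)


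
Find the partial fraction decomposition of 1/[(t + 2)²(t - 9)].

Cover-up at t=9: γ = 1/(9 + 2)² = 1/121. Cover-up at t=-2: β = 1/(-2 - 9) = -1/11. Comparing t² coeff: α = -γ = -1/121
Result: (-1/121)/(t + 2) - (1/11)/(t + 2)² + (1/121)/(t - 9)


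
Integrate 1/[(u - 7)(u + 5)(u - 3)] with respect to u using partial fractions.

Cover-up: α = 1/48, β = 1/96, γ = -1/32. Decomposition: (1/48)/(u - 7) + (1/96)/(u + 5) - (1/32)/(u - 3). Integrate each term: (1/48) ln|(u - 7)| + (1/96) ln|(u + 5)| - (1/32) ln|(u - 3)| + C


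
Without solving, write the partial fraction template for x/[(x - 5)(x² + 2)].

Linear + irreducible quadratic: A/(x - 5) + (Bx + C)/(x² + 2)


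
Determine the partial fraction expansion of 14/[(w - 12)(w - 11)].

14/(w - 12)(w - 11) = α/(w - 12) + β/(w - 11). α = 14/(12 - 11) = 14, β = 14/(11 - 12) = -14
Result: 14/(w - 12) - 14/(w - 11)


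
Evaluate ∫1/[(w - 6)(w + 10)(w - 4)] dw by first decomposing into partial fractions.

Cover-up: P = 1/32, Q = 1/224, R = -1/28. Decomposition: (1/32)/(w - 6) + (1/224)/(w + 10) - (1/28)/(w - 4). Integrate each term: (1/32) ln|(w - 6)| + (1/224) ln|(w + 10)| - (1/28) ln|(w - 4)| + C


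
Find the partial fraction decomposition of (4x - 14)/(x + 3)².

(4x - 14) = P(x + 3) + Q. At x = -3: Q = 4·(-3) - 14 = -26. Coeff of x: P = 4
Result: 4/(x + 3) - 26/(x + 3)²


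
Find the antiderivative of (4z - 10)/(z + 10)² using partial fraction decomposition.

Decompose: α = 4, β = 4·(-10) - 10 = -50, so (4z - 10)/(z + 10)² = 4/(z + 10) - 50/(z + 10)². Integrate: ∫ α/(z + 10) dz = 4 ln|(z + 10)|; ∫ β/(z + 10)² dz = 50/(z + 10). Sum: 4 ln|(z + 10)| + 50/(z + 10) + C


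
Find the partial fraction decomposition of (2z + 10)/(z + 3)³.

(2z + 10) = A(z + 3)² + B(z + 3) + C. At z = -3: C = 2·(-3) + 10 = 4. Coefficients: A = 0, B = 2
Result: 2/(z + 3)² + 4/(z + 3)³


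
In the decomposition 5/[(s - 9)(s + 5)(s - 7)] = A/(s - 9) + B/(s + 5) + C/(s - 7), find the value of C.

Cover-up at s = 7: C = 5/[(7 - 9)(7 + 5)] = 5/[(-2)(12)] = -5/24


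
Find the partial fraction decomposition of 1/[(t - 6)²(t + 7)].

Cover-up at t=-7: C = 1/(-7 - 6)² = 1/169. Cover-up at t=6: B = 1/(6 + 7) = 1/13. Comparing t² coeff: A = -C = -1/169
Result: (-1/169)/(t - 6) + (1/13)/(t - 6)² + (1/169)/(t + 7)


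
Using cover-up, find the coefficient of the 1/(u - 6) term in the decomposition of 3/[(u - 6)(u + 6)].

Cover (u - 6), set u=6: 3/((u + 6) at u=6) = 3/(12) = 1/4


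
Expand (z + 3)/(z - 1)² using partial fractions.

(z + 3) = α(z - 1) + β. At z = 1: β = 1·1 + 3 = 4. Coeff of z: α = 1
Result: 1/(z - 1) + 4/(z - 1)²


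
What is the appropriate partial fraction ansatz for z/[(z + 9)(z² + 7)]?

Linear + irreducible quadratic: A/(z + 9) + (Bz + C)/(z² + 7)


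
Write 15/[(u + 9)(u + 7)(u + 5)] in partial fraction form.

Using cover-up method: P = 15/8, Q = -15/4, R = 15/8
Result: (15/8)/(u + 9) - (15/4)/(u + 7) + (15/8)/(u + 5)


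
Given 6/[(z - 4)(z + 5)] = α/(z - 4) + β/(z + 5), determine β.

Cover-up at z = -5: β = 6/(-5 - 4) = -6/9 = -2/3


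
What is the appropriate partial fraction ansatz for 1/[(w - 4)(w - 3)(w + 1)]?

Three distinct linear factors: α/(w - 4) + β/(w - 3) + γ/(w + 1)


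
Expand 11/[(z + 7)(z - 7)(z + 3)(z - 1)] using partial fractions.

Using Heaviside cover-up: (-11/448)/(z + 7) + (11/840)/(z - 7) + (11/160)/(z + 3) - (11/192)/(z - 1)


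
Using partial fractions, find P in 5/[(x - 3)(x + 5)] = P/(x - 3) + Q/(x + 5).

Cover-up at x = 3: P = 5/(3 + 5) = 5/8


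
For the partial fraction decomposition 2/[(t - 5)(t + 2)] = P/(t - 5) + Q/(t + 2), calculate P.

Cover-up at t = 5: P = 2/(5 + 2) = 2/7


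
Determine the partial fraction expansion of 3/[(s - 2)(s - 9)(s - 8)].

Using cover-up method: A = 1/14, B = 3/7, C = -1/2
Result: (1/14)/(s - 2) + (3/7)/(s - 9) - (1/2)/(s - 8)


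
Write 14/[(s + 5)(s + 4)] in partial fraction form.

14/(s + 5)(s + 4) = α/(s + 5) + β/(s + 4). α = 14/(-5 + 4) = -14, β = 14/(-4 + 5) = 14
Result: -14/(s + 5) + 14/(s + 4)


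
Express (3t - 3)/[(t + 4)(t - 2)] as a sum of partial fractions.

At t=-4: α = (3·(-4) - 3)/(-4 - 2) = 5/2. At t=2: β = (3·2 - 3)/(2 + 4) = 1/2
Result: (5/2)/(t + 4) + (1/2)/(t - 2)


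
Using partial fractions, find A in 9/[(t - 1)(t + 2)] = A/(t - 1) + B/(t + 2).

Cover-up at t = 1: A = 9/(1 + 2) = 9/3 = 3


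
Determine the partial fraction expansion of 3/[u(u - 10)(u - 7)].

Using cover-up method: A = 3/70, B = 1/10, C = -1/7
Result: (3/70)/u + (1/10)/(u - 10) - (1/7)/(u - 7)


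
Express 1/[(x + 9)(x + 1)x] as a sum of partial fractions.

Using cover-up method: A = 1/72, B = -1/8, C = 1/9
Result: (1/72)/(x + 9) - (1/8)/(x + 1) + (1/9)/x


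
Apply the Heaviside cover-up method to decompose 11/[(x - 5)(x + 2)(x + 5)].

Cover (x - 5), x=5: A = 11/[(5 + 2)(5 + 5)] = 11/70. Cover (x + 2), x=-2: B = 11/[(-2 - 5)(-2 + 5)] = -11/21. Cover (x + 5), x=-5: C = 11/[(-5 - 5)(-5 + 2)] = 11/30.
Result: (11/70)/(x - 5) - (11/21)/(x + 2) + (11/30)/(x + 5)


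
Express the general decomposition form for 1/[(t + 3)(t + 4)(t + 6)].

Three distinct linear factors: α/(t + 3) + β/(t + 4) + γ/(t + 6)


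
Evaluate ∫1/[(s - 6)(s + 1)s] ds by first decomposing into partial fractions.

Cover-up: α = 1/42, β = 1/7, γ = -1/6. Decomposition: (1/42)/(s - 6) + (1/7)/(s + 1) - (1/6)/s. Integrate each term: (1/42) ln|(s - 6)| + (1/7) ln|(s + 1)| - (1/6) ln|s| + C


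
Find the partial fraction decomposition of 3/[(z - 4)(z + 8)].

3/(z - 4)(z + 8) = A/(z - 4) + B/(z + 8). A = 3/(4 + 8) = 1/4, B = 3/(-8 - 4) = -1/4
Result: (1/4)/(z - 4) - (1/4)/(z + 8)


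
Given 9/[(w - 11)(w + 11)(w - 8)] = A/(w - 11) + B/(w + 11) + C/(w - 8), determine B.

Cover-up at w = -11: B = 9/[(-11 - 11)(-11 - 8)] = 9/[(-22)(-19)] = 9/418


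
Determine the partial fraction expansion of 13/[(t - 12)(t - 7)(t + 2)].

Using cover-up method: α = 13/70, β = -13/45, γ = 13/126
Result: (13/70)/(t - 12) - (13/45)/(t - 7) + (13/126)/(t + 2)


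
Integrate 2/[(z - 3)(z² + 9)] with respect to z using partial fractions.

Cover-up at z=3: P = 2/(3²+9) = 1/9. Coeff matching: Q = -1/9, R = -1/3. Decomposition: (1/9)/(z - 3) - ((1/9)z + 1/3)/(z² + 9). Integrate: linear → ln, quadratic → (1/2)ln + arctan: (1/9) ln|(z - 3)| - (1/18) ln(z² + 9) - (1/9) arctan(z/3) + C


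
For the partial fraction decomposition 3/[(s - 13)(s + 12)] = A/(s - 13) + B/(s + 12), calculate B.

Cover-up at s = -12: B = 3/(-12 - 13) = -3/25


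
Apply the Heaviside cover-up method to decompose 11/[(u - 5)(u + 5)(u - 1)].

Cover (u - 5), u=5: α = 11/[(5 + 5)(5 - 1)] = 11/40. Cover (u + 5), u=-5: β = 11/[(-5 - 5)(-5 - 1)] = 11/60. Cover (u - 1), u=1: γ = 11/[(1 - 5)(1 + 5)] = -11/24.
Result: (11/40)/(u - 5) + (11/60)/(u + 5) - (11/24)/(u - 1)


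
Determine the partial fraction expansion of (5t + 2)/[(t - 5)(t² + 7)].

At t=5: α = (5·5 + 2)/(5² + 7) = 27/32. β = -α = -27/32, γ = 5 - 5·α = 25/32
Result: (27/32)/(t - 5) - ((27/32)t - 25/32)/(t² + 7)


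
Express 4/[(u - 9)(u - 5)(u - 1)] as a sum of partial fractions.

Using cover-up method: A = 1/8, B = -1/4, C = 1/8
Result: (1/8)/(u - 9) - (1/4)/(u - 5) + (1/8)/(u - 1)


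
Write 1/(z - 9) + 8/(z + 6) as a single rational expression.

Common denominator (z - 9)(z + 6). Numerator: 1(z + 6) + 8(z - 9) = (z + 6) + (8z - 72) = 9z - 66
Result: (9z - 66)/[(z - 9)(z + 6)]


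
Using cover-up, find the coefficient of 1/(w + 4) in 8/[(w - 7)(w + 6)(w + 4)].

Cover (w + 4), set w=-4: 8/[(-4 - 7)(-4 + 6)] = -4/11


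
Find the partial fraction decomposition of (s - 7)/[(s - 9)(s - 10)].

At s=9: A = (1·9 - 7)/(9 - 10) = -2. At s=10: B = (1·10 - 7)/(10 - 9) = 3
Result: -2/(s - 9) + 3/(s - 10)


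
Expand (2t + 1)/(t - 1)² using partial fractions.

(2t + 1) = α(t - 1) + β. At t = 1: β = 2·1 + 1 = 3. Coeff of t: α = 2
Result: 2/(t - 1) + 3/(t - 1)²


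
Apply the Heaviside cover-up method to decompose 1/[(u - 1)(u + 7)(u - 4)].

Cover (u - 1), u=1: α = 1/[(1 + 7)(1 - 4)] = -1/24. Cover (u + 7), u=-7: β = 1/[(-7 - 1)(-7 - 4)] = 1/88. Cover (u - 4), u=4: γ = 1/[(4 - 1)(4 + 7)] = 1/33.
Result: (-1/24)/(u - 1) + (1/88)/(u + 7) + (1/33)/(u - 4)


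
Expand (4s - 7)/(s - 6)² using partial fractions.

(4s - 7) = P(s - 6) + Q. At s = 6: Q = 4·6 - 7 = 17. Coeff of s: P = 4
Result: 4/(s - 6) + 17/(s - 6)²


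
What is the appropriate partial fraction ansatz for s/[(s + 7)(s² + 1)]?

Linear + irreducible quadratic: P/(s + 7) + (Qs + R)/(s² + 1)


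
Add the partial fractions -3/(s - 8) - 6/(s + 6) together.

Common denominator (s - 8)(s + 6). Numerator: -3(s + 6) - 6(s - 8) = (-3s - 18) - (6s - 48) = -9s + 30
Result: (-9s + 30)/[(s - 8)(s + 6)]


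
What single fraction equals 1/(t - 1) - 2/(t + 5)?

Common denominator (t - 1)(t + 5). Numerator: 1(t + 5) - 2(t - 1) = (t + 5) - (2t - 2) = -t + 7
Result: (-t + 7)/[(t - 1)(t + 5)]


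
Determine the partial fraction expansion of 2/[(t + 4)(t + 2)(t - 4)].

Using cover-up method: P = 1/8, Q = -1/6, R = 1/24
Result: (1/8)/(t + 4) - (1/6)/(t + 2) + (1/24)/(t - 4)


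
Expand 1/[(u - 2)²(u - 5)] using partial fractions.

Cover-up at u=5: C = 1/(5 - 2)² = 1/9. Cover-up at u=2: B = 1/(2 - 5) = -1/3. Comparing u² coeff: A = -C = -1/9
Result: (-1/9)/(u - 2) - (1/3)/(u - 2)² + (1/9)/(u - 5)


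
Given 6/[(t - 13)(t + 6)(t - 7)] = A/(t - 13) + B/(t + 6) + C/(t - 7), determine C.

Cover-up at t = 7: C = 6/[(7 - 13)(7 + 6)] = 6/[(-6)(13)] = -6/78 = -1/13


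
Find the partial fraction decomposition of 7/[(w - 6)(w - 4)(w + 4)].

Using cover-up method: P = 7/20, Q = -7/16, R = 7/80
Result: (7/20)/(w - 6) - (7/16)/(w - 4) + (7/80)/(w + 4)


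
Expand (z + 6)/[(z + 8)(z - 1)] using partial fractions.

At z=-8: A = (1·(-8) + 6)/(-8 - 1) = 2/9. At z=1: B = (1·1 + 6)/(1 + 8) = 7/9
Result: (2/9)/(z + 8) + (7/9)/(z - 1)


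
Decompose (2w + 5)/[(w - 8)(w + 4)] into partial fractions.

At w=8: P = (2·8 + 5)/(8 + 4) = 7/4. At w=-4: Q = (2·(-4) + 5)/(-4 - 8) = 1/4
Result: (7/4)/(w - 8) + (1/4)/(w + 4)


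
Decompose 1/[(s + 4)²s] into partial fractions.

Cover-up at s=0: C = 1/(0 + 4)² = 1/16. Cover-up at s=-4: B = 1/(-4 - 0) = -1/4. Comparing s² coeff: A = -C = -1/16
Result: (-1/16)/(s + 4) - (1/4)/(s + 4)² + (1/16)/s


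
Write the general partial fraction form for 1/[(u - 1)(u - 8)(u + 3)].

Three distinct linear factors: P/(u - 1) + Q/(u - 8) + R/(u + 3)


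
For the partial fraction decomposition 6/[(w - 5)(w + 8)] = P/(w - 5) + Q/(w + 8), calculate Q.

Cover-up at w = -8: Q = 6/(-8 - 5) = -6/13


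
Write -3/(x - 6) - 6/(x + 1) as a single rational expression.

Common denominator (x - 6)(x + 1). Numerator: -3(x + 1) - 6(x - 6) = (-3x - 3) - (6x - 36) = -9x + 33
Result: (-9x + 33)/[(x - 6)(x + 1)]


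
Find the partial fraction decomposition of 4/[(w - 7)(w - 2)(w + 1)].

Using cover-up method: α = 1/10, β = -4/15, γ = 1/6
Result: (1/10)/(w - 7) - (4/15)/(w - 2) + (1/6)/(w + 1)


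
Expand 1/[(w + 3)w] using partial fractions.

1/(w + 3)w = α/(w + 3) + β/w. α = 1/(-3 - 0) = -1/3, β = 1/(0 + 3) = 1/3
Result: (-1/3)/(w + 3) + (1/3)/w


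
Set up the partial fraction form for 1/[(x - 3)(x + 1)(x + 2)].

Three distinct linear factors: α/(x - 3) + β/(x + 1) + γ/(x + 2)


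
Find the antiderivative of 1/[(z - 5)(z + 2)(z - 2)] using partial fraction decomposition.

Cover-up: A = 1/21, B = 1/28, C = -1/12. Decomposition: (1/21)/(z - 5) + (1/28)/(z + 2) - (1/12)/(z - 2). Integrate each term: (1/21) ln|(z - 5)| + (1/28) ln|(z + 2)| - (1/12) ln|(z - 2)| + C


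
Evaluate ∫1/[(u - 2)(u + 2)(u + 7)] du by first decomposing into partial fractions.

Cover-up: α = 1/36, β = -1/20, γ = 1/45. Decomposition: (1/36)/(u - 2) - (1/20)/(u + 2) + (1/45)/(u + 7). Integrate each term: (1/36) ln|(u - 2)| - (1/20) ln|(u + 2)| + (1/45) ln|(u + 7)| + C


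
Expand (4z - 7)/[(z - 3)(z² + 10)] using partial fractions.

At z=3: P = (4·3 - 7)/(3² + 10) = 5/19. Q = -P = -5/19, R = 4 - 3·P = 61/19
Result: (5/19)/(z - 3) - ((5/19)z - 61/19)/(z² + 10)


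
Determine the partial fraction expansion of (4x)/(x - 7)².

(4x) = A(x - 7) + B. At x = 7: B = 4·7 + 0 = 28. Coeff of x: A = 4
Result: 4/(x - 7) + 28/(x - 7)²


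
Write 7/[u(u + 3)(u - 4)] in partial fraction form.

Using cover-up method: A = -7/12, B = 1/3, C = 1/4
Result: (-7/12)/u + (1/3)/(u + 3) + (1/4)/(u - 4)


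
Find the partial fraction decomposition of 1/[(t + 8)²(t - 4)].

Cover-up at t=4: R = 1/(4 + 8)² = 1/144. Cover-up at t=-8: Q = 1/(-8 - 4) = -1/12. Comparing t² coeff: P = -R = -1/144
Result: (-1/144)/(t + 8) - (1/12)/(t + 8)² + (1/144)/(t - 4)


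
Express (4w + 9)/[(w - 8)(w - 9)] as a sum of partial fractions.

At w=8: α = (4·8 + 9)/(8 - 9) = -41. At w=9: β = (4·9 + 9)/(9 - 8) = 45
Result: -41/(w - 8) + 45/(w - 9)


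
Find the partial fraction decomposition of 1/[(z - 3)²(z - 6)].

Cover-up at z=6: γ = 1/(6 - 3)² = 1/9. Cover-up at z=3: β = 1/(3 - 6) = -1/3. Comparing z² coeff: α = -γ = -1/9
Result: (-1/9)/(z - 3) - (1/3)/(z - 3)² + (1/9)/(z - 6)


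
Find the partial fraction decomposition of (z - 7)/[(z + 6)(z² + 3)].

At z=-6: A = (1·(-6) - 7)/((-6)² + 3) = -1/3. B = -A = 1/3, C = 1 - (-6)·A = -1
Result: (-1/3)/(z + 6) + ((1/3)z - 1)/(z² + 3)


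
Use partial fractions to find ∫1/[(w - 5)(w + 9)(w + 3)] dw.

Cover-up: P = 1/112, Q = 1/84, R = -1/48. Decomposition: (1/112)/(w - 5) + (1/84)/(w + 9) - (1/48)/(w + 3). Integrate each term: (1/112) ln|(w - 5)| + (1/84) ln|(w + 9)| - (1/48) ln|(w + 3)| + C


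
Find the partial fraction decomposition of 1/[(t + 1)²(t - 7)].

Cover-up at t=7: γ = 1/(7 + 1)² = 1/64. Cover-up at t=-1: β = 1/(-1 - 7) = -1/8. Comparing t² coeff: α = -γ = -1/64
Result: (-1/64)/(t + 1) - (1/8)/(t + 1)² + (1/64)/(t - 7)


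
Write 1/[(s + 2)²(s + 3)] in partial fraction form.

Cover-up at s=-3: C = 1/(-3 + 2)² = 1. Cover-up at s=-2: B = 1/(-2 + 3) = 1. Comparing s² coeff: A = -C = -1
Result: -1/(s + 2) + 1/(s + 2)² + 1/(s + 3)


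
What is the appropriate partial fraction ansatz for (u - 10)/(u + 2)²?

Repeated linear factor: α/(u + 2) + β/(u + 2)²


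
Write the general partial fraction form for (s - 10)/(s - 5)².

Repeated linear factor: A/(s - 5) + B/(s - 5)²


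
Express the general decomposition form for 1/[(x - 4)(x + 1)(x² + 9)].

Two linear + quadratic: A/(x - 4) + B/(x + 1) + (Cx + D)/(x² + 9)


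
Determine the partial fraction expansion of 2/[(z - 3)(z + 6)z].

Using cover-up method: α = 2/27, β = 1/27, γ = -1/9
Result: (2/27)/(z - 3) + (1/27)/(z + 6) - (1/9)/z


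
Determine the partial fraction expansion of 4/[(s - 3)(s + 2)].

4/(s - 3)(s + 2) = P/(s - 3) + Q/(s + 2). P = 4/(3 + 2) = 4/5, Q = 4/(-2 - 3) = -4/5
Result: (4/5)/(s - 3) - (4/5)/(s + 2)


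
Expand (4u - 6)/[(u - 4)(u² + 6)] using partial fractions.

At u=4: P = (4·4 - 6)/(4² + 6) = 5/11. Q = -P = -5/11, R = 4 - 4·P = 24/11
Result: (5/11)/(u - 4) - ((5/11)u - 24/11)/(u² + 6)


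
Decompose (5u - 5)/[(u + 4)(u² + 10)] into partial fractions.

At u=-4: α = (5·(-4) - 5)/((-4)² + 10) = -25/26. β = -α = 25/26, γ = 5 - (-4)·α = 15/13
Result: (-25/26)/(u + 4) + ((25/26)u + 15/13)/(u² + 10)


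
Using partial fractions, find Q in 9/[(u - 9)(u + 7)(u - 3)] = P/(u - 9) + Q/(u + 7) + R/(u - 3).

Cover-up at u = -7: Q = 9/[(-7 - 9)(-7 - 3)] = 9/[(-16)(-10)] = 9/160


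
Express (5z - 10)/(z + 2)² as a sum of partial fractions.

(5z - 10) = P(z + 2) + Q. At z = -2: Q = 5·(-2) - 10 = -20. Coeff of z: P = 5
Result: 5/(z + 2) - 20/(z + 2)²


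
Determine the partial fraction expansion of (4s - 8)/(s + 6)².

(4s - 8) = A(s + 6) + B. At s = -6: B = 4·(-6) - 8 = -32. Coeff of s: A = 4
Result: 4/(s + 6) - 32/(s + 6)²


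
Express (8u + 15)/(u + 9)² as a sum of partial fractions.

(8u + 15) = α(u + 9) + β. At u = -9: β = 8·(-9) + 15 = -57. Coeff of u: α = 8
Result: 8/(u + 9) - 57/(u + 9)²


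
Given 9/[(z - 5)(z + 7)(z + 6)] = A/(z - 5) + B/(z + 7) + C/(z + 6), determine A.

Cover-up at z = 5: A = 9/[(5 + 7)(5 + 6)] = 9/[(12)(11)] = 9/132 = 3/44


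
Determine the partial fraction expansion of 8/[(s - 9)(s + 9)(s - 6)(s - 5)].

Using Heaviside cover-up: (1/27)/(s - 9) - (2/945)/(s + 9) - (8/45)/(s - 6) + (1/7)/(s - 5)


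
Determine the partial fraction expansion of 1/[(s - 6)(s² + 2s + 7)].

Cover-up at s = 6: A = 1/(6² + 2·6 + 7) = 1/55. Then B = -A = -1/55, C = -A·(2 + 6) = -8/55
Result: (1/55)/(s - 6) - ((1/55)s + 8/55)/(s² + 2s + 7)


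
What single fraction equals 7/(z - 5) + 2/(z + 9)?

Common denominator (z - 5)(z + 9). Numerator: 7(z + 9) + 2(z - 5) = (7z + 63) + (2z - 10) = 9z + 53
Result: (9z + 53)/[(z - 5)(z + 9)]


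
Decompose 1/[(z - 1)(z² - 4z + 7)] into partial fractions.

Cover-up at z = 1: α = 1/(1² - 4·1 + 7) = 1/4. Then β = -α = -1/4, γ = -α·(-4 + 1) = 3/4
Result: (1/4)/(z - 1) - ((1/4)z - 3/4)/(z² - 4z + 7)


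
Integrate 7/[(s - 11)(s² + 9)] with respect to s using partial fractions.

Cover-up at s=11: P = 7/(11²+9) = 7/130. Coeff matching: Q = -7/130, R = -77/130. Decomposition: (7/130)/(s - 11) - ((7/130)s + 77/130)/(s² + 9). Integrate: linear → ln, quadratic → (1/2)ln + arctan: (7/130) ln|(s - 11)| - (7/260) ln(s² + 9) - (77/390) arctan(s/3) + C


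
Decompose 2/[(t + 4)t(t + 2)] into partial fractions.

Using cover-up method: A = 1/4, B = 1/4, C = -1/2
Result: (1/4)/(t + 4) + (1/4)/t - (1/2)/(t + 2)


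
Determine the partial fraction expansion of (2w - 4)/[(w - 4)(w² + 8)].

At w=4: A = (2·4 - 4)/(4² + 8) = 1/6. B = -A = -1/6, C = 2 - 4·A = 4/3
Result: (1/6)/(w - 4) - ((1/6)w - 4/3)/(w² + 8)


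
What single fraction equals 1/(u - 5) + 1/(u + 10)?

Common denominator (u - 5)(u + 10). Numerator: 1(u + 10) + 1(u - 5) = (u + 10) + (u - 5) = 2u + 5
Result: (2u + 5)/[(u - 5)(u + 10)]


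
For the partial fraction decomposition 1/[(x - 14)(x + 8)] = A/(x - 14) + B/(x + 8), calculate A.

Cover-up at x = 14: A = 1/(14 + 8) = 1/22


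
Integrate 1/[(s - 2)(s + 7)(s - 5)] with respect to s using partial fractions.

Cover-up: A = -1/27, B = 1/108, C = 1/36. Decomposition: (-1/27)/(s - 2) + (1/108)/(s + 7) + (1/36)/(s - 5). Integrate each term: (-1/27) ln|(s - 2)| + (1/108) ln|(s + 7)| + (1/36) ln|(s - 5)| + C


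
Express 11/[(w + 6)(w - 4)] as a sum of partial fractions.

11/(w + 6)(w - 4) = P/(w + 6) + Q/(w - 4). P = 11/(-6 - 4) = -11/10, Q = 11/(4 + 6) = 11/10
Result: (-11/10)/(w + 6) + (11/10)/(w - 4)


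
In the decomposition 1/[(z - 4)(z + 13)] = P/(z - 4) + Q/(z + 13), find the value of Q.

Cover-up at z = -13: Q = 1/(-13 - 4) = -1/17


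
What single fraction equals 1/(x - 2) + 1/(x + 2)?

Common denominator (x - 2)(x + 2). Numerator: 1(x + 2) + 1(x - 2) = (x + 2) + (x - 2) = 2x
Result: (2x)/[(x - 2)(x + 2)]


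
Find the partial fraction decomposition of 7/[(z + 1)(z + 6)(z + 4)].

Using cover-up method: α = 7/15, β = 7/10, γ = -7/6
Result: (7/15)/(z + 1) + (7/10)/(z + 6) - (7/6)/(z + 4)


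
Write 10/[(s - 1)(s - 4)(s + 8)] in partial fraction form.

Using cover-up method: P = -10/27, Q = 5/18, R = 5/54
Result: (-10/27)/(s - 1) + (5/18)/(s - 4) + (5/54)/(s + 8)


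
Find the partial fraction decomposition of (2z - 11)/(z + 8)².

(2z - 11) = α(z + 8) + β. At z = -8: β = 2·(-8) - 11 = -27. Coeff of z: α = 2
Result: 2/(z + 8) - 27/(z + 8)²


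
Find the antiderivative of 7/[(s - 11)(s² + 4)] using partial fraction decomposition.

Cover-up at s=11: A = 7/(11²+4) = 7/125. Coeff matching: B = -7/125, C = -77/125. Decomposition: (7/125)/(s - 11) - ((7/125)s + 77/125)/(s² + 4). Integrate: linear → ln, quadratic → (1/2)ln + arctan: (7/125) ln|(s - 11)| - (7/250) ln(s² + 4) - (77/250) arctan(s/2) + C


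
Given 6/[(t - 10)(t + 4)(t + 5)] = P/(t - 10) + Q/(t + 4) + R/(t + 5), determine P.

Cover-up at t = 10: P = 6/[(10 + 4)(10 + 5)] = 6/[(14)(15)] = 6/210 = 1/35


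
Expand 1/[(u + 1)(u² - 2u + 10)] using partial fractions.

Cover-up at u = -1: α = 1/((-1)² - 2·(-1) + 10) = 1/13. Then β = -α = -1/13, γ = -α·(-2 - 1) = 3/13
Result: (1/13)/(u + 1) - ((1/13)u - 3/13)/(u² - 2u + 10)


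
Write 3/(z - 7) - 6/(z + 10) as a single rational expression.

Common denominator (z - 7)(z + 10). Numerator: 3(z + 10) - 6(z - 7) = (3z + 30) - (6z - 42) = -3z + 72
Result: (-3z + 72)/[(z - 7)(z + 10)]


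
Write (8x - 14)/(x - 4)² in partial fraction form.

(8x - 14) = A(x - 4) + B. At x = 4: B = 8·4 - 14 = 18. Coeff of x: A = 8
Result: 8/(x - 4) + 18/(x - 4)²


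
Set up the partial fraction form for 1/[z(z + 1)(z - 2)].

Three distinct linear factors: α/z + β/(z + 1) + γ/(z - 2)


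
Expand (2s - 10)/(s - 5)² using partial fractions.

(2s - 10) = P(s - 5) + Q. At s = 5: Q = 2·5 - 10 = 0. Coeff of s: P = 2
Result: 2/(s - 5)


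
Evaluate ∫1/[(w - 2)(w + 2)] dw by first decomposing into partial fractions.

Decompose: 1/[(w - 2)(w + 2)] = (1/4)/(w - 2) - (1/4)/(w + 2). Integrate each term: (1/4) ln|(w - 2)| - (1/4) ln|(w + 2)| + C


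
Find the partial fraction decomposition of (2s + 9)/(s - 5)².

(2s + 9) = A(s - 5) + B. At s = 5: B = 2·5 + 9 = 19. Coeff of s: A = 2
Result: 2/(s - 5) + 19/(s - 5)²


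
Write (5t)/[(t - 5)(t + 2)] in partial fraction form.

At t=5: A = (5·5 + 0)/(5 + 2) = 25/7. At t=-2: B = (5·(-2) + 0)/(-2 - 5) = 10/7
Result: (25/7)/(t - 5) + (10/7)/(t + 2)


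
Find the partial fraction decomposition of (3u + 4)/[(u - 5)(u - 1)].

At u=5: P = (3·5 + 4)/(5 - 1) = 19/4. At u=1: Q = (3·1 + 4)/(1 - 5) = -7/4
Result: (19/4)/(u - 5) - (7/4)/(u - 1)


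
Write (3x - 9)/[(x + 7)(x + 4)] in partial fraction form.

At x=-7: α = (3·(-7) - 9)/(-7 + 4) = 10. At x=-4: β = (3·(-4) - 9)/(-4 + 7) = -7
Result: 10/(x + 7) - 7/(x + 4)


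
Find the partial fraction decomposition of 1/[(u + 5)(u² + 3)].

Cover-up at u = -5: α = 1/((-5)² + 3) = 1/28. Then β = -α = -1/28, γ = -α·(0 - 5) = 5/28
Result: (1/28)/(u + 5) - ((1/28)u - 5/28)/(u² + 3)


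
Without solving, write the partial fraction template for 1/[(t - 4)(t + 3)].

Distinct linear factors: α/(t - 4) + β/(t + 3)


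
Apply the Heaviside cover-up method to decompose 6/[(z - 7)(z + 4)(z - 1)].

Cover (z - 7), z=7: P = 6/[(7 + 4)(7 - 1)] = 1/11. Cover (z + 4), z=-4: Q = 6/[(-4 - 7)(-4 - 1)] = 6/55. Cover (z - 1), z=1: R = 6/[(1 - 7)(1 + 4)] = -1/5.
Result: (1/11)/(z - 7) + (6/55)/(z + 4) - (1/5)/(z - 1)


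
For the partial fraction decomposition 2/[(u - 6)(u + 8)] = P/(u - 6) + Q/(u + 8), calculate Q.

Cover-up at u = -8: Q = 2/(-8 - 6) = -2/14 = -1/7


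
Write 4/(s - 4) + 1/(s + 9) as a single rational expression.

Common denominator (s - 4)(s + 9). Numerator: 4(s + 9) + 1(s - 4) = (4s + 36) + (s - 4) = 5s + 32
Result: (5s + 32)/[(s - 4)(s + 9)]


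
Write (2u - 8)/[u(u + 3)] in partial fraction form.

At u=0: P = (2·0 - 8)/(0 + 3) = -8/3. At u=-3: Q = (2·(-3) - 8)/(-3 - 0) = 14/3
Result: (-8/3)/u + (14/3)/(u + 3)


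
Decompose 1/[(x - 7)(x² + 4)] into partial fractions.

Cover-up at x = 7: P = 1/(7² + 4) = 1/53. Then Q = -P = -1/53, R = -P·(0 + 7) = -7/53
Result: (1/53)/(x - 7) - ((1/53)x + 7/53)/(x² + 4)


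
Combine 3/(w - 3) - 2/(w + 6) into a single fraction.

Common denominator (w - 3)(w + 6). Numerator: 3(w + 6) - 2(w - 3) = (3w + 18) - (2w - 6) = w + 24
Result: (w + 24)/[(w - 3)(w + 6)]


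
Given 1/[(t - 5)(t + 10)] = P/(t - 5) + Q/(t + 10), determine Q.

Cover-up at t = -10: Q = 1/(-10 - 5) = -1/15


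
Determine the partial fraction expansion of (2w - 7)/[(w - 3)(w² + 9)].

At w=3: P = (2·3 - 7)/(3² + 9) = -1/18. Q = -P = 1/18, R = 2 - 3·P = 13/6
Result: (-1/18)/(w - 3) + ((1/18)w + 13/6)/(w² + 9)


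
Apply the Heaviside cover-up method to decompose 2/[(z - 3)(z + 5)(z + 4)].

Cover (z - 3), z=3: α = 2/[(3 + 5)(3 + 4)] = 1/28. Cover (z + 5), z=-5: β = 2/[(-5 - 3)(-5 + 4)] = 1/4. Cover (z + 4), z=-4: γ = 2/[(-4 - 3)(-4 + 5)] = -2/7.
Result: (1/28)/(z - 3) + (1/4)/(z + 5) - (2/7)/(z + 4)


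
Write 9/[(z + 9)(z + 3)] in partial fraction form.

9/(z + 9)(z + 3) = P/(z + 9) + Q/(z + 3). P = 9/(-9 + 3) = -3/2, Q = 9/(-3 + 9) = 3/2
Result: (-3/2)/(z + 9) + (3/2)/(z + 3)


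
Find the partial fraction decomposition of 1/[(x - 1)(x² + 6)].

Cover-up at x = 1: A = 1/(1² + 6) = 1/7. Then B = -A = -1/7, C = -A·(0 + 1) = -1/7
Result: (1/7)/(x - 1) - ((1/7)x + 1/7)/(x² + 6)


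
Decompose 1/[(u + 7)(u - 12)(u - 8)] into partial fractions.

Using cover-up method: P = 1/285, Q = 1/76, R = -1/60
Result: (1/285)/(u + 7) + (1/76)/(u - 12) - (1/60)/(u - 8)


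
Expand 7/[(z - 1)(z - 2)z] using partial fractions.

Using cover-up method: α = -7, β = 7/2, γ = 7/2
Result: -7/(z - 1) + (7/2)/(z - 2) + (7/2)/z


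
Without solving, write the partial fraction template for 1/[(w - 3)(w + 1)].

Distinct linear factors: α/(w - 3) + β/(w + 1)


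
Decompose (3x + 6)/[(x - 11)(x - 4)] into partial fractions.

At x=11: A = (3·11 + 6)/(11 - 4) = 39/7. At x=4: B = (3·4 + 6)/(4 - 11) = -18/7
Result: (39/7)/(x - 11) - (18/7)/(x - 4)


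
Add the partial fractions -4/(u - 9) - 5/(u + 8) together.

Common denominator (u - 9)(u + 8). Numerator: -4(u + 8) - 5(u - 9) = (-4u - 32) - (5u - 45) = -9u + 13
Result: (-9u + 13)/[(u - 9)(u + 8)]


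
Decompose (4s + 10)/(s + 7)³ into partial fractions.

(4s + 10) = α(s + 7)² + β(s + 7) + γ. At s = -7: γ = 4·(-7) + 10 = -18. Coefficients: α = 0, β = 4
Result: 4/(s + 7)² - 18/(s + 7)³


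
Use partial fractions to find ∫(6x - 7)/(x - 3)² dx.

Decompose: P = 6, Q = 6·3 - 7 = 11, so (6x - 7)/(x - 3)² = 6/(x - 3) + 11/(x - 3)². Integrate: ∫ P/(x - 3) dx = 6 ln|(x - 3)|; ∫ Q/(x - 3)² dx = -11/(x - 3). Sum: 6 ln|(x - 3)| - 11/(x - 3) + C


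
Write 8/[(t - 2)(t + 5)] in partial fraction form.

8/(t - 2)(t + 5) = P/(t - 2) + Q/(t + 5). P = 8/(2 + 5) = 8/7, Q = 8/(-5 - 2) = -8/7
Result: (8/7)/(t - 2) - (8/7)/(t + 5)


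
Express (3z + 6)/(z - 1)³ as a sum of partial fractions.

(3z + 6) = P(z - 1)² + Q(z - 1) + R. At z = 1: R = 3·1 + 6 = 9. Coefficients: P = 0, Q = 3
Result: 3/(z - 1)² + 9/(z - 1)³


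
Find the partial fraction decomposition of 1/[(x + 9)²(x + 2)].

Cover-up at x=-2: C = 1/(-2 + 9)² = 1/49. Cover-up at x=-9: B = 1/(-9 + 2) = -1/7. Comparing x² coeff: A = -C = -1/49
Result: (-1/49)/(x + 9) - (1/7)/(x + 9)² + (1/49)/(x + 2)


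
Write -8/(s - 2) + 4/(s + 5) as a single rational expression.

Common denominator (s - 2)(s + 5). Numerator: -8(s + 5) + 4(s - 2) = (-8s - 40) + (4s - 8) = -4s - 48
Result: (-4s - 48)/[(s - 2)(s + 5)]


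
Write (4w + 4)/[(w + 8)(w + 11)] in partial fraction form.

At w=-8: α = (4·(-8) + 4)/(-8 + 11) = -28/3. At w=-11: β = (4·(-11) + 4)/(-11 + 8) = 40/3
Result: (-28/3)/(w + 8) + (40/3)/(w + 11)


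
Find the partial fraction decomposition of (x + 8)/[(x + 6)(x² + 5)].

At x=-6: A = (1·(-6) + 8)/((-6)² + 5) = 2/41. B = -A = -2/41, C = 1 - (-6)·A = 53/41
Result: (2/41)/(x + 6) - ((2/41)x - 53/41)/(x² + 5)


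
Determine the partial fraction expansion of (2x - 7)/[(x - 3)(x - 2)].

At x=3: A = (2·3 - 7)/(3 - 2) = -1. At x=2: B = (2·2 - 7)/(2 - 3) = 3
Result: -1/(x - 3) + 3/(x - 2)


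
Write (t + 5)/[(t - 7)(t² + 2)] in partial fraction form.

At t=7: A = (1·7 + 5)/(7² + 2) = 4/17. B = -A = -4/17, C = 1 - 7·A = -11/17
Result: (4/17)/(t - 7) - ((4/17)t + 11/17)/(t² + 2)


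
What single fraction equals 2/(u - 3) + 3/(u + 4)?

Common denominator (u - 3)(u + 4). Numerator: 2(u + 4) + 3(u - 3) = (2u + 8) + (3u - 9) = 5u - 1
Result: (5u - 1)/[(u - 3)(u + 4)]


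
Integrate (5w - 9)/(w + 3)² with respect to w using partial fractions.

Decompose: A = 5, B = 5·(-3) - 9 = -24, so (5w - 9)/(w + 3)² = 5/(w + 3) - 24/(w + 3)². Integrate: ∫ A/(w + 3) dw = 5 ln|(w + 3)|; ∫ B/(w + 3)² dw = 24/(w + 3). Sum: 5 ln|(w + 3)| + 24/(w + 3) + C


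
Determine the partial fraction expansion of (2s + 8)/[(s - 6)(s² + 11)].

At s=6: α = (2·6 + 8)/(6² + 11) = 20/47. β = -α = -20/47, γ = 2 - 6·α = -26/47
Result: (20/47)/(s - 6) - ((20/47)s + 26/47)/(s² + 11)


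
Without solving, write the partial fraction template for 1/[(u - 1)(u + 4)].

Distinct linear factors: A/(u - 1) + B/(u + 4)


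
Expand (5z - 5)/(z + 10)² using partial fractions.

(5z - 5) = P(z + 10) + Q. At z = -10: Q = 5·(-10) - 5 = -55. Coeff of z: P = 5
Result: 5/(z + 10) - 55/(z + 10)²


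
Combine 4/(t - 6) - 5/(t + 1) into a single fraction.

Common denominator (t - 6)(t + 1). Numerator: 4(t + 1) - 5(t - 6) = (4t + 4) - (5t - 30) = -t + 34
Result: (-t + 34)/[(t - 6)(t + 1)]


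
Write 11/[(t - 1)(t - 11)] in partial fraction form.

11/(t - 1)(t - 11) = P/(t - 1) + Q/(t - 11). P = 11/(1 - 11) = -11/10, Q = 11/(11 - 1) = 11/10
Result: (-11/10)/(t - 1) + (11/10)/(t - 11)


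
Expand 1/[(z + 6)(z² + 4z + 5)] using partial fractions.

Cover-up at z = -6: P = 1/((-6)² + 4·(-6) + 5) = 1/17. Then Q = -P = -1/17, R = -P·(4 - 6) = 2/17
Result: (1/17)/(z + 6) - ((1/17)z - 2/17)/(z² + 4z + 5)


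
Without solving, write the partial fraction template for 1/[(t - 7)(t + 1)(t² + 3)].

Two linear + quadratic: α/(t - 7) + β/(t + 1) + (γt + δ)/(t² + 3)


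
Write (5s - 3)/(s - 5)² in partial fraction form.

(5s - 3) = P(s - 5) + Q. At s = 5: Q = 5·5 - 3 = 22. Coeff of s: P = 5
Result: 5/(s - 5) + 22/(s - 5)²


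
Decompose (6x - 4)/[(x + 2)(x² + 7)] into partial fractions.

At x=-2: P = (6·(-2) - 4)/((-2)² + 7) = -16/11. Q = -P = 16/11, R = 6 - (-2)·P = 34/11
Result: (-16/11)/(x + 2) + ((16/11)x + 34/11)/(x² + 7)


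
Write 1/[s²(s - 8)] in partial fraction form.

Cover-up at s=8: γ = 1/(8 - 0)² = 1/64. Cover-up at s=0: β = 1/(0 - 8) = -1/8. Comparing s² coeff: α = -γ = -1/64
Result: (-1/64)/s - (1/8)/s² + (1/64)/(s - 8)


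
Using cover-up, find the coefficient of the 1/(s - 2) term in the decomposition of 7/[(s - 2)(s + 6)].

Cover (s - 2), set s=2: 7/((s + 6) at s=2) = 7/(8) = 7/8


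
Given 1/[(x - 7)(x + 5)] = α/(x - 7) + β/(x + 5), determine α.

Cover-up at x = 7: α = 1/(7 + 5) = 1/12


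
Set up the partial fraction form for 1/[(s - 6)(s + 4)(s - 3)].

Three distinct linear factors: A/(s - 6) + B/(s + 4) + C/(s - 3)


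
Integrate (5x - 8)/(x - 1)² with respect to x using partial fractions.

Decompose: α = 5, β = 5·1 - 8 = -3, so (5x - 8)/(x - 1)² = 5/(x - 1) - 3/(x - 1)². Integrate: ∫ α/(x - 1) dx = 5 ln|(x - 1)|; ∫ β/(x - 1)² dx = 3/(x - 1). Sum: 5 ln|(x - 1)| + 3/(x - 1) + C


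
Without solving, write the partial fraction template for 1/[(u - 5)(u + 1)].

Distinct linear factors: α/(u - 5) + β/(u + 1)


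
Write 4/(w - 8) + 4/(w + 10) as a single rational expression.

Common denominator (w - 8)(w + 10). Numerator: 4(w + 10) + 4(w - 8) = (4w + 40) + (4w - 32) = 8w + 8
Result: (8w + 8)/[(w - 8)(w + 10)]


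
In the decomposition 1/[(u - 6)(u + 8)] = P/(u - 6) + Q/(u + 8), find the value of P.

Cover-up at u = 6: P = 1/(6 + 8) = 1/14


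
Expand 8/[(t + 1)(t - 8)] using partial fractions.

8/(t + 1)(t - 8) = A/(t + 1) + B/(t - 8). A = 8/(-1 - 8) = -8/9, B = 8/(8 + 1) = 8/9
Result: (-8/9)/(t + 1) + (8/9)/(t - 8)


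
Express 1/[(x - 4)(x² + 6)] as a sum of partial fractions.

Cover-up at x = 4: P = 1/(4² + 6) = 1/22. Then Q = -P = -1/22, R = -P·(0 + 4) = -2/11
Result: (1/22)/(x - 4) - ((1/22)x + 2/11)/(x² + 6)


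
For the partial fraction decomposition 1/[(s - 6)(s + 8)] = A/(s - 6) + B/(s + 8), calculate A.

Cover-up at s = 6: A = 1/(6 + 8) = 1/14


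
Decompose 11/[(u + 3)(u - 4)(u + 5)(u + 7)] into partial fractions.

Using Heaviside cover-up: (-11/56)/(u + 3) + (1/63)/(u - 4) + (11/36)/(u + 5) - (1/8)/(u + 7)


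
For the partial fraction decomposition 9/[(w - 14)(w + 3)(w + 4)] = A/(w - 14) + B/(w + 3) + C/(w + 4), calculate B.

Cover-up at w = -3: B = 9/[(-3 - 14)(-3 + 4)] = 9/[(-17)(1)] = -9/17


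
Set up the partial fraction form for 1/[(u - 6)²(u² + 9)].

Repeated linear + quadratic: P/(u - 6) + Q/(u - 6)² + (Ru + S)/(u² + 9)


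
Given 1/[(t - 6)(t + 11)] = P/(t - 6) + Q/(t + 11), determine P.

Cover-up at t = 6: P = 1/(6 + 11) = 1/17


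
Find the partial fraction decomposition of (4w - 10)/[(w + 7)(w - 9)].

At w=-7: A = (4·(-7) - 10)/(-7 - 9) = 19/8. At w=9: B = (4·9 - 10)/(9 + 7) = 13/8
Result: (19/8)/(w + 7) + (13/8)/(w - 9)


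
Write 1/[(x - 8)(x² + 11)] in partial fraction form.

Cover-up at x = 8: P = 1/(8² + 11) = 1/75. Then Q = -P = -1/75, R = -P·(0 + 8) = -8/75
Result: (1/75)/(x - 8) - ((1/75)x + 8/75)/(x² + 11)


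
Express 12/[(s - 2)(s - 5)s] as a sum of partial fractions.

Using cover-up method: A = -2, B = 4/5, C = 6/5
Result: -2/(s - 2) + (4/5)/(s - 5) + (6/5)/s


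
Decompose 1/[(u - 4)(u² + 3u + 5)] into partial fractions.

Cover-up at u = 4: P = 1/(4² + 3·4 + 5) = 1/33. Then Q = -P = -1/33, R = -P·(3 + 4) = -7/33
Result: (1/33)/(u - 4) - ((1/33)u + 7/33)/(u² + 3u + 5)


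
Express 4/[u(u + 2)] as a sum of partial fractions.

4/u(u + 2) = α/u + β/(u + 2). α = 4/(0 + 2) = 2, β = 4/(-2 - 0) = -2
Result: 2/u - 2/(u + 2)


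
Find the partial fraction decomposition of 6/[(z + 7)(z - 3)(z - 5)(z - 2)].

Using Heaviside cover-up: (-1/180)/(z + 7) - (3/10)/(z - 3) + (1/12)/(z - 5) + (2/9)/(z - 2)


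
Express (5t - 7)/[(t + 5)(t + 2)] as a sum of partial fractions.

At t=-5: α = (5·(-5) - 7)/(-5 + 2) = 32/3. At t=-2: β = (5·(-2) - 7)/(-2 + 5) = -17/3
Result: (32/3)/(t + 5) - (17/3)/(t + 2)


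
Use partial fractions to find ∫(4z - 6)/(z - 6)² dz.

Decompose: P = 4, Q = 4·6 - 6 = 18, so (4z - 6)/(z - 6)² = 4/(z - 6) + 18/(z - 6)². Integrate: ∫ P/(z - 6) dz = 4 ln|(z - 6)|; ∫ Q/(z - 6)² dz = -18/(z - 6). Sum: 4 ln|(z - 6)| - 18/(z - 6) + C


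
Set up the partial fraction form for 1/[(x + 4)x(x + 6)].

Three distinct linear factors: A/(x + 4) + B/x + C/(x + 6)


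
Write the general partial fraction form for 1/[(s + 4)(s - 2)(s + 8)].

Three distinct linear factors: P/(s + 4) + Q/(s - 2) + R/(s + 8)


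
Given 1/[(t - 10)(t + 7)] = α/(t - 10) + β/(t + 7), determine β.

Cover-up at t = -7: β = 1/(-7 - 10) = -1/17


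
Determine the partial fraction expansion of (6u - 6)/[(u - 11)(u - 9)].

At u=11: α = (6·11 - 6)/(11 - 9) = 30. At u=9: β = (6·9 - 6)/(9 - 11) = -24
Result: 30/(u - 11) - 24/(u - 9)


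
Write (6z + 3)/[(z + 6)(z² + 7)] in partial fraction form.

At z=-6: A = (6·(-6) + 3)/((-6)² + 7) = -33/43. B = -A = 33/43, C = 6 - (-6)·A = 60/43
Result: (-33/43)/(z + 6) + ((33/43)z + 60/43)/(z² + 7)


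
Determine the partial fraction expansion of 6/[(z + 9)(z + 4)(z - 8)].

Using cover-up method: α = 6/85, β = -1/10, γ = 1/34
Result: (6/85)/(z + 9) - (1/10)/(z + 4) + (1/34)/(z - 8)


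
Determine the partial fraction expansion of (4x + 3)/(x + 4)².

(4x + 3) = P(x + 4) + Q. At x = -4: Q = 4·(-4) + 3 = -13. Coeff of x: P = 4
Result: 4/(x + 4) - 13/(x + 4)²


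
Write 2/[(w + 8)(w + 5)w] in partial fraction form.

Using cover-up method: P = 1/12, Q = -2/15, R = 1/20
Result: (1/12)/(w + 8) - (2/15)/(w + 5) + (1/20)/w


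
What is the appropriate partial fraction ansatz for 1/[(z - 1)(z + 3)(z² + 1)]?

Two linear + quadratic: A/(z - 1) + B/(z + 3) + (Cz + D)/(z² + 1)


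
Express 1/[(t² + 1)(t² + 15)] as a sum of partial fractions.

Coefficient matching gives P = R = 0, Q = 1/(15-1) = 1/14, S = -Q = -1/14
Result: (1/14)/(t² + 1) - (1/14)/(t² + 15)


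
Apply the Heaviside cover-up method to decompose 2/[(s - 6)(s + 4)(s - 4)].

Cover (s - 6), s=6: A = 2/[(6 + 4)(6 - 4)] = 1/10. Cover (s + 4), s=-4: B = 2/[(-4 - 6)(-4 - 4)] = 1/40. Cover (s - 4), s=4: C = 2/[(4 - 6)(4 + 4)] = -1/8.
Result: (1/10)/(s - 6) + (1/40)/(s + 4) - (1/8)/(s - 4)
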